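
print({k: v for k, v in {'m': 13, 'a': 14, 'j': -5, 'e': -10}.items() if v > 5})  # {'m': 13, 'a': 14}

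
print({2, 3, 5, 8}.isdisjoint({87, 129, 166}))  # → True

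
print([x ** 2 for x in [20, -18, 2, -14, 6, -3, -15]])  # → [400, 324, 4, 196, 36, 9, 225]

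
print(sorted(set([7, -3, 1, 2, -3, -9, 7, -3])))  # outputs [-9, -3, 1, 2, 7]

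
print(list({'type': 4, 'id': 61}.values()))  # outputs [4, 61]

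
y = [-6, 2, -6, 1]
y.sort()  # [-6, -6, 1, 2]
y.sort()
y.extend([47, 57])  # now [-6, -6, 1, 2, 47, 57]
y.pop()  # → 57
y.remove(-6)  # [-6, 1, 2, 47]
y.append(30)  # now [-6, 1, 2, 47, 30]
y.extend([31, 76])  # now [-6, 1, 2, 47, 30, 31, 76]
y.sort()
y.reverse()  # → [76, 47, 31, 30, 2, 1, -6]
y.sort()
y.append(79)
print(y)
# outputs [-6, 1, 2, 30, 31, 47, 76, 79]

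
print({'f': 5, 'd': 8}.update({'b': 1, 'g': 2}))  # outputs None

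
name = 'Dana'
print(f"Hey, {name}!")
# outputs Hey, Dana!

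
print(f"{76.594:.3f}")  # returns 76.594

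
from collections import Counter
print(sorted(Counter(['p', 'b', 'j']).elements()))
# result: ['b', 'j', 'p']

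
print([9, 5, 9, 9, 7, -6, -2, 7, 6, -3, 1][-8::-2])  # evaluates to [9, 5]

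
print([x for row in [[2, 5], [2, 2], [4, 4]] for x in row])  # [2, 5, 2, 2, 4, 4]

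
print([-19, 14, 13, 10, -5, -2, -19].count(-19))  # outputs 2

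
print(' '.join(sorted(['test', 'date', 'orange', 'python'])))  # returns date orange python test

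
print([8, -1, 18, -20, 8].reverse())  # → None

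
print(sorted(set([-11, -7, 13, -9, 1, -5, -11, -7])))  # [-11, -9, -7, -5, 1, 13]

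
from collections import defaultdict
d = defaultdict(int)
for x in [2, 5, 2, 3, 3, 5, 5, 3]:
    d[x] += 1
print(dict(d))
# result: {2: 2, 5: 3, 3: 3}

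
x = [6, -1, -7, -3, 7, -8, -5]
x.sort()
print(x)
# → [-8, -7, -5, -3, -1, 6, 7]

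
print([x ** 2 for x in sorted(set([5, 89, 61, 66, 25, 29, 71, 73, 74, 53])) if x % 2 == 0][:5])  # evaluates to [4356, 5476]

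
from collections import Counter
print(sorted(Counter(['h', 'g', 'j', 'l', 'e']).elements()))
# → ['e', 'g', 'h', 'j', 'l']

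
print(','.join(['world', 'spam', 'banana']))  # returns world,spam,banana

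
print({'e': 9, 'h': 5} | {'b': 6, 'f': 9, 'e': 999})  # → {'e': 999, 'h': 5, 'b': 6, 'f': 9}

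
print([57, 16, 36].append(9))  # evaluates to None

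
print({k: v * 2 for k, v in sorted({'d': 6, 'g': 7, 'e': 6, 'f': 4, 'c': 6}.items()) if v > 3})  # {'c': 12, 'd': 12, 'e': 12, 'f': 8, 'g': 14}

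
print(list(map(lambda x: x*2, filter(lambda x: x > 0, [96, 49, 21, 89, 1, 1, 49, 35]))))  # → [192, 98, 42, 178, 2, 2, 98, 70]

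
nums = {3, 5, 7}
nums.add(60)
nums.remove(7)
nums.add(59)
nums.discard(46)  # {3, 5, 59, 60}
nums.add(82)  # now {3, 5, 59, 60, 82}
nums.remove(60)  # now {3, 5, 59, 82}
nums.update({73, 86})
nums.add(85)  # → {3, 5, 59, 73, 82, 85, 86}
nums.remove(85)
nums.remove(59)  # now {3, 5, 73, 82, 86}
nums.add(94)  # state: {3, 5, 73, 82, 86, 94}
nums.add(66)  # {3, 5, 66, 73, 82, 86, 94}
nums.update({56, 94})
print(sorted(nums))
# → [3, 5, 56, 66, 73, 82, 86, 94]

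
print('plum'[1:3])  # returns lu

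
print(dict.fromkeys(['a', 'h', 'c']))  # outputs {'a': None, 'h': None, 'c': None}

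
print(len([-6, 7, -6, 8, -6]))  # 5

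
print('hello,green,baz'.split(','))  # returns ['hello', 'green', 'baz']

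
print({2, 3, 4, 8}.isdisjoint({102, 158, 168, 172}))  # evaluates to True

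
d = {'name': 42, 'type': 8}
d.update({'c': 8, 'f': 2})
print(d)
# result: {'name': 42, 'type': 8, 'c': 8, 'f': 2}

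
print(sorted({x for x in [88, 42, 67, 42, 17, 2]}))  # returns [2, 17, 42, 67, 88]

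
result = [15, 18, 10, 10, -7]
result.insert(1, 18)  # [15, 18, 18, 10, 10, -7]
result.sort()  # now [-7, 10, 10, 15, 18, 18]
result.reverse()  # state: [18, 18, 15, 10, 10, -7]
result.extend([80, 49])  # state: [18, 18, 15, 10, 10, -7, 80, 49]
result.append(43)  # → [18, 18, 15, 10, 10, -7, 80, 49, 43]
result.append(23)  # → [18, 18, 15, 10, 10, -7, 80, 49, 43, 23]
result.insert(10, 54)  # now [18, 18, 15, 10, 10, -7, 80, 49, 43, 23, 54]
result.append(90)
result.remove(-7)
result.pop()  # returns 90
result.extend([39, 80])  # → [18, 18, 15, 10, 10, 80, 49, 43, 23, 54, 39, 80]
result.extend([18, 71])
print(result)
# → [18, 18, 15, 10, 10, 80, 49, 43, 23, 54, 39, 80, 18, 71]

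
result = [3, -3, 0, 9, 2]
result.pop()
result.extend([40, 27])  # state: [3, -3, 0, 9, 40, 27]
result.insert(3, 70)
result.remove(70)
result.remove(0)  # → [3, -3, 9, 40, 27]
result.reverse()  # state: [27, 40, 9, -3, 3]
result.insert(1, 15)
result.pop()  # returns 3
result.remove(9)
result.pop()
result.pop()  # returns 40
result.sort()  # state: [15, 27]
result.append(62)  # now [15, 27, 62]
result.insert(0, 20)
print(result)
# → [20, 15, 27, 62]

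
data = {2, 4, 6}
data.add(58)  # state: {2, 4, 6, 58}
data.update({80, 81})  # {2, 4, 6, 58, 80, 81}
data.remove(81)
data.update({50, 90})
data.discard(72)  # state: {2, 4, 6, 50, 58, 80, 90}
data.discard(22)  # {2, 4, 6, 50, 58, 80, 90}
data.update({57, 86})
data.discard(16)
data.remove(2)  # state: {4, 6, 50, 57, 58, 80, 86, 90}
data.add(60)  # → {4, 6, 50, 57, 58, 60, 80, 86, 90}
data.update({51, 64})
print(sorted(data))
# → [4, 6, 50, 51, 57, 58, 60, 64, 80, 86, 90]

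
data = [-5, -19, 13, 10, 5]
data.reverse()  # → [5, 10, 13, -19, -5]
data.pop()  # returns -5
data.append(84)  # [5, 10, 13, -19, 84]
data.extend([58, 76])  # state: [5, 10, 13, -19, 84, 58, 76]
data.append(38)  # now [5, 10, 13, -19, 84, 58, 76, 38]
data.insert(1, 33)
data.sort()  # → [-19, 5, 10, 13, 33, 38, 58, 76, 84]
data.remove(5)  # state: [-19, 10, 13, 33, 38, 58, 76, 84]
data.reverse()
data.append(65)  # [84, 76, 58, 38, 33, 13, 10, -19, 65]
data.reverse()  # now [65, -19, 10, 13, 33, 38, 58, 76, 84]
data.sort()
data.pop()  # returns 84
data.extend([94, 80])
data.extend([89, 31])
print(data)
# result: [-19, 10, 13, 33, 38, 58, 65, 76, 94, 80, 89, 31]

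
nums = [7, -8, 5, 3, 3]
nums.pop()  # 3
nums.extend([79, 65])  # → [7, -8, 5, 3, 79, 65]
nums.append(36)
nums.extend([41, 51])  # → [7, -8, 5, 3, 79, 65, 36, 41, 51]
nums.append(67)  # [7, -8, 5, 3, 79, 65, 36, 41, 51, 67]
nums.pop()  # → 67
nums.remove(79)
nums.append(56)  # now [7, -8, 5, 3, 65, 36, 41, 51, 56]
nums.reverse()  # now [56, 51, 41, 36, 65, 3, 5, -8, 7]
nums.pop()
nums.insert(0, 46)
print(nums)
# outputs [46, 56, 51, 41, 36, 65, 3, 5, -8]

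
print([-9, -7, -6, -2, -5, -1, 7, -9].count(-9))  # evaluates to 2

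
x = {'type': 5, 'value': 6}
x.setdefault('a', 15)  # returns 15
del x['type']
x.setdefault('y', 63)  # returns 63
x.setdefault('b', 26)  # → 26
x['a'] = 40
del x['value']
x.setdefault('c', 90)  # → 90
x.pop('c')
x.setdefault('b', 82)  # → 26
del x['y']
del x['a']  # {'b': 26}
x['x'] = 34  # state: {'b': 26, 'x': 34}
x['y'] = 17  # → {'b': 26, 'x': 34, 'y': 17}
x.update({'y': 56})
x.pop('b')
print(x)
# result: {'x': 34, 'y': 56}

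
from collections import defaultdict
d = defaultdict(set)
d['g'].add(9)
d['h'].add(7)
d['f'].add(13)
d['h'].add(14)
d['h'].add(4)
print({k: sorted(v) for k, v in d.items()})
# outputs {'g': [9], 'h': [4, 7, 14], 'f': [13]}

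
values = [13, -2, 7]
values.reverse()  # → [7, -2, 13]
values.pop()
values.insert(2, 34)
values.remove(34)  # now [7, -2]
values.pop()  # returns -2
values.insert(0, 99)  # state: [99, 7]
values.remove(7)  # [99]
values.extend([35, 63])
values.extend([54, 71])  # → [99, 35, 63, 54, 71]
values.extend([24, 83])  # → [99, 35, 63, 54, 71, 24, 83]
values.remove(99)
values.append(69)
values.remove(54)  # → [35, 63, 71, 24, 83, 69]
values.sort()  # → [24, 35, 63, 69, 71, 83]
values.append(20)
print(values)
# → [24, 35, 63, 69, 71, 83, 20]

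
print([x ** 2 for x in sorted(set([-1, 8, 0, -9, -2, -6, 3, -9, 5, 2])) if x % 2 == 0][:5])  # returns [36, 4, 0, 4, 64]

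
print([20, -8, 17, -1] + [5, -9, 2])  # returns [20, -8, 17, -1, 5, -9, 2]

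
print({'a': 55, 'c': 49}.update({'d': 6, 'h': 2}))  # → None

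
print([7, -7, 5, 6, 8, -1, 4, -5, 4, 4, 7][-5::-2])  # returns [4, 8, 5, 7]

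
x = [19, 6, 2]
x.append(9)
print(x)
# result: [19, 6, 2, 9]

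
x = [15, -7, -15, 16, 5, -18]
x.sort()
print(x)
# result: [-18, -15, -7, 5, 15, 16]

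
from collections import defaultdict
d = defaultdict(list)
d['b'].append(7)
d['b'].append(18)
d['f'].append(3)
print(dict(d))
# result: {'b': [7, 18], 'f': [3]}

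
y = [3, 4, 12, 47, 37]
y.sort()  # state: [3, 4, 12, 37, 47]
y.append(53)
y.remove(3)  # [4, 12, 37, 47, 53]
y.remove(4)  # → [12, 37, 47, 53]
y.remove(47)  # [12, 37, 53]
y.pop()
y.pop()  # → 37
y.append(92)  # [12, 92]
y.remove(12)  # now [92]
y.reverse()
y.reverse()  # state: [92]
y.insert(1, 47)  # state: [92, 47]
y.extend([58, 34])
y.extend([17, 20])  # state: [92, 47, 58, 34, 17, 20]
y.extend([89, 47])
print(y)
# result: [92, 47, 58, 34, 17, 20, 89, 47]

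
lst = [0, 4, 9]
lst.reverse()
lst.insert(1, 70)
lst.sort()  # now [0, 4, 9, 70]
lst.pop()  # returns 70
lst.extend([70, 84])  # [0, 4, 9, 70, 84]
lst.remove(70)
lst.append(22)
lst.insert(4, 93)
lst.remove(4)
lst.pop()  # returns 22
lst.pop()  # 93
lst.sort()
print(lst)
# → [0, 9, 84]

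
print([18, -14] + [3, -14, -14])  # [18, -14, 3, -14, -14]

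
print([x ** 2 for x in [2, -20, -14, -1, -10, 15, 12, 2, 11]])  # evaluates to [4, 400, 196, 1, 100, 225, 144, 4, 121]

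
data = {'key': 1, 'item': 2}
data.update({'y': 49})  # {'key': 1, 'item': 2, 'y': 49}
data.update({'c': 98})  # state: {'key': 1, 'item': 2, 'y': 49, 'c': 98}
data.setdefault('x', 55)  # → 55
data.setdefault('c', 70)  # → 98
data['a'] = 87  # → {'key': 1, 'item': 2, 'y': 49, 'c': 98, 'x': 55, 'a': 87}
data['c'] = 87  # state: {'key': 1, 'item': 2, 'y': 49, 'c': 87, 'x': 55, 'a': 87}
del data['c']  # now {'key': 1, 'item': 2, 'y': 49, 'x': 55, 'a': 87}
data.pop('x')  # 55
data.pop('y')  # 49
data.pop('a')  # 87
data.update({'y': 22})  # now {'key': 1, 'item': 2, 'y': 22}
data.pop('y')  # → 22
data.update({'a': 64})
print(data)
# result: {'key': 1, 'item': 2, 'a': 64}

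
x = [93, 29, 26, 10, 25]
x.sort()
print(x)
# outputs [10, 25, 26, 29, 93]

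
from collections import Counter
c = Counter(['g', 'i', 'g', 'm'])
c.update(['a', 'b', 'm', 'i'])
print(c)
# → Counter({'g': 2, 'i': 2, 'm': 2, 'a': 1, 'b': 1})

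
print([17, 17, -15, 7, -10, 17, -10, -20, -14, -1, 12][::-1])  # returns [12, -1, -14, -20, -10, 17, -10, 7, -15, 17, 17]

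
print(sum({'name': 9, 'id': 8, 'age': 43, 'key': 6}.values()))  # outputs 66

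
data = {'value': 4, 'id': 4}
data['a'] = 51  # {'value': 4, 'id': 4, 'a': 51}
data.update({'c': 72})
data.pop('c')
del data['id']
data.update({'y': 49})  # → {'value': 4, 'a': 51, 'y': 49}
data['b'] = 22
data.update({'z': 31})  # {'value': 4, 'a': 51, 'y': 49, 'b': 22, 'z': 31}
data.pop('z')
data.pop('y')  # 49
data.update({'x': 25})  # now {'value': 4, 'a': 51, 'b': 22, 'x': 25}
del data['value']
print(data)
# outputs {'a': 51, 'b': 22, 'x': 25}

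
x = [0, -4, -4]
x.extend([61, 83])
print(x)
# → [0, -4, -4, 61, 83]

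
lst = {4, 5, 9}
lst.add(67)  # {4, 5, 9, 67}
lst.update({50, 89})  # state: {4, 5, 9, 50, 67, 89}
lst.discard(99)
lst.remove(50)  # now {4, 5, 9, 67, 89}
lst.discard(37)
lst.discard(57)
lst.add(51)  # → {4, 5, 9, 51, 67, 89}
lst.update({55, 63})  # {4, 5, 9, 51, 55, 63, 67, 89}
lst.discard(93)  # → {4, 5, 9, 51, 55, 63, 67, 89}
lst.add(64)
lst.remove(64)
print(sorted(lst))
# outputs [4, 5, 9, 51, 55, 63, 67, 89]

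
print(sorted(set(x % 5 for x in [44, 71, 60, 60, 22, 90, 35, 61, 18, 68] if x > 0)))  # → [0, 1, 2, 3, 4]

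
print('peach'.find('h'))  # 4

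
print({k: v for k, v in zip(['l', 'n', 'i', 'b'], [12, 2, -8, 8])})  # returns {'l': 12, 'n': 2, 'i': -8, 'b': 8}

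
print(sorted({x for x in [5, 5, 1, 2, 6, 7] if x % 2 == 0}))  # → [2, 6]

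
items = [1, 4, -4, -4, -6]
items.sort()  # [-6, -4, -4, 1, 4]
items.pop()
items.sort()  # [-6, -4, -4, 1]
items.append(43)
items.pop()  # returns 43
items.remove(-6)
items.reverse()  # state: [1, -4, -4]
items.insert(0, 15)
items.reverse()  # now [-4, -4, 1, 15]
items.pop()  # 15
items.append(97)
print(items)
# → [-4, -4, 1, 97]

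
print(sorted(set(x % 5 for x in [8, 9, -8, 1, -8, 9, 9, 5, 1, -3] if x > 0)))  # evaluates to [0, 1, 3, 4]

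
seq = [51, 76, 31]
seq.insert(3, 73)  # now [51, 76, 31, 73]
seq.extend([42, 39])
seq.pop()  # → 39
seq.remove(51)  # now [76, 31, 73, 42]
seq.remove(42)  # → [76, 31, 73]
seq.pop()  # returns 73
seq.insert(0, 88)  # [88, 76, 31]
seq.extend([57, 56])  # [88, 76, 31, 57, 56]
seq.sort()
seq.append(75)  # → [31, 56, 57, 76, 88, 75]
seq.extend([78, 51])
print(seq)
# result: [31, 56, 57, 76, 88, 75, 78, 51]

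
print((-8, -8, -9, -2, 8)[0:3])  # (-8, -8, -9)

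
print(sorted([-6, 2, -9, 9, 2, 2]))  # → [-9, -6, 2, 2, 2, 9]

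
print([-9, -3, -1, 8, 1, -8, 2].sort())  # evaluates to None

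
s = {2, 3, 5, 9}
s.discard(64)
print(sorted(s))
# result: [2, 3, 5, 9]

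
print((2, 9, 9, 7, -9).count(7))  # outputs 1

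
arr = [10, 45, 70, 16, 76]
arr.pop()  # 76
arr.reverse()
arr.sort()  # [10, 16, 45, 70]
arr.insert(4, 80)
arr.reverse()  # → [80, 70, 45, 16, 10]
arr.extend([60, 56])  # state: [80, 70, 45, 16, 10, 60, 56]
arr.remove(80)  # [70, 45, 16, 10, 60, 56]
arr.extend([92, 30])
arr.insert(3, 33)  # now [70, 45, 16, 33, 10, 60, 56, 92, 30]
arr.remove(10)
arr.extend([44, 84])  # [70, 45, 16, 33, 60, 56, 92, 30, 44, 84]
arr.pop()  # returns 84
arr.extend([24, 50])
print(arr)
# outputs [70, 45, 16, 33, 60, 56, 92, 30, 44, 24, 50]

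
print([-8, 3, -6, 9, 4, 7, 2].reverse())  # None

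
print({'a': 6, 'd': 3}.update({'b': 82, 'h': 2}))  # None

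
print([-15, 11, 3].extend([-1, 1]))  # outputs None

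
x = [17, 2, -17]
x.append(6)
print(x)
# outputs [17, 2, -17, 6]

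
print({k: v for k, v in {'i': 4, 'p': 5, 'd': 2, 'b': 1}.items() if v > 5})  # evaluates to {}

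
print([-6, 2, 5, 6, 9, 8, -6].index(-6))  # 0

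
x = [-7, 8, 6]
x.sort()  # [-7, 6, 8]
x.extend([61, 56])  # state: [-7, 6, 8, 61, 56]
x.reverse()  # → [56, 61, 8, 6, -7]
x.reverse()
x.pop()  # 56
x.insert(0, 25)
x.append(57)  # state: [25, -7, 6, 8, 61, 57]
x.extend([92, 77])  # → [25, -7, 6, 8, 61, 57, 92, 77]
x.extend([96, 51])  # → [25, -7, 6, 8, 61, 57, 92, 77, 96, 51]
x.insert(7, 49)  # [25, -7, 6, 8, 61, 57, 92, 49, 77, 96, 51]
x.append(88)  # [25, -7, 6, 8, 61, 57, 92, 49, 77, 96, 51, 88]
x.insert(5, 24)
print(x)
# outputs [25, -7, 6, 8, 61, 24, 57, 92, 49, 77, 96, 51, 88]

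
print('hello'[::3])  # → hl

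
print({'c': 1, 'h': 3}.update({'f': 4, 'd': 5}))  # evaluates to None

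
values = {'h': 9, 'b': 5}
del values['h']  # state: {'b': 5}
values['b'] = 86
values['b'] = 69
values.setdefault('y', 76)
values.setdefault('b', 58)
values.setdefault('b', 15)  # 69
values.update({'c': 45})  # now {'b': 69, 'y': 76, 'c': 45}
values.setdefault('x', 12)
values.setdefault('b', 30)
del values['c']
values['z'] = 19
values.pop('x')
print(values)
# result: {'b': 69, 'y': 76, 'z': 19}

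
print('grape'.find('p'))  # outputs 3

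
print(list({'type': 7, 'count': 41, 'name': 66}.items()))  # [('type', 7), ('count', 41), ('name', 66)]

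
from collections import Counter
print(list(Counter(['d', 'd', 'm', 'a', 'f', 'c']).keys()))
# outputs ['d', 'm', 'a', 'f', 'c']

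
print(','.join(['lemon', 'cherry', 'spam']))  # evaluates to lemon,cherry,spam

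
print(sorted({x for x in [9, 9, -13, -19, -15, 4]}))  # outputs [-19, -15, -13, 4, 9]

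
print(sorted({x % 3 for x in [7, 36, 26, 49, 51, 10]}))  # [0, 1, 2]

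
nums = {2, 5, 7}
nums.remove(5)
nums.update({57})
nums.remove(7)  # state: {2, 57}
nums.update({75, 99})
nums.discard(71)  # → {2, 57, 75, 99}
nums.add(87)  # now {2, 57, 75, 87, 99}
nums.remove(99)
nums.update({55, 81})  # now {2, 55, 57, 75, 81, 87}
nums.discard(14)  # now {2, 55, 57, 75, 81, 87}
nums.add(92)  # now {2, 55, 57, 75, 81, 87, 92}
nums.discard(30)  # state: {2, 55, 57, 75, 81, 87, 92}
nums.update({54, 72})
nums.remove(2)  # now {54, 55, 57, 72, 75, 81, 87, 92}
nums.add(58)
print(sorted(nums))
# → [54, 55, 57, 58, 72, 75, 81, 87, 92]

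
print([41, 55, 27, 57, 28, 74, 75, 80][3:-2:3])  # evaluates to [57]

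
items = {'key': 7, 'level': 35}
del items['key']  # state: {'level': 35}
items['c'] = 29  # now {'level': 35, 'c': 29}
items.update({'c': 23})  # {'level': 35, 'c': 23}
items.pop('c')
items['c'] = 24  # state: {'level': 35, 'c': 24}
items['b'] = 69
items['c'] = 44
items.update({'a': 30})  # {'level': 35, 'c': 44, 'b': 69, 'a': 30}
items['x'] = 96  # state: {'level': 35, 'c': 44, 'b': 69, 'a': 30, 'x': 96}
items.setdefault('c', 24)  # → 44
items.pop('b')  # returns 69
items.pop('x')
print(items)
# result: {'level': 35, 'c': 44, 'a': 30}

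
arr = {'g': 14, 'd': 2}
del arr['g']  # {'d': 2}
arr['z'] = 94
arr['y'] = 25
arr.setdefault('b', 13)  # 13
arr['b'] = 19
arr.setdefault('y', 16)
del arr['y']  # {'d': 2, 'z': 94, 'b': 19}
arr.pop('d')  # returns 2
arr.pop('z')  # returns 94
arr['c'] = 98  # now {'b': 19, 'c': 98}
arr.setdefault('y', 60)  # 60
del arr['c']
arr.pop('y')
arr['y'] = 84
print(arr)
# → {'b': 19, 'y': 84}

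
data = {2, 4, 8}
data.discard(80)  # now {2, 4, 8}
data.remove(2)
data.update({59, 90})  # {4, 8, 59, 90}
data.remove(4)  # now {8, 59, 90}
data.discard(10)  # {8, 59, 90}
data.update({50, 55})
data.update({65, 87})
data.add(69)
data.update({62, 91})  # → {8, 50, 55, 59, 62, 65, 69, 87, 90, 91}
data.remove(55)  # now {8, 50, 59, 62, 65, 69, 87, 90, 91}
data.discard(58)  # {8, 50, 59, 62, 65, 69, 87, 90, 91}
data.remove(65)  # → {8, 50, 59, 62, 69, 87, 90, 91}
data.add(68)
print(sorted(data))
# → [8, 50, 59, 62, 68, 69, 87, 90, 91]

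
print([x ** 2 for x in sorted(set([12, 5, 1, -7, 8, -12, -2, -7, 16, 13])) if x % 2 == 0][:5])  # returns [144, 4, 64, 144, 256]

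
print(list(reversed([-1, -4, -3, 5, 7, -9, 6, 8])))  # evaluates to [8, 6, -9, 7, 5, -3, -4, -1]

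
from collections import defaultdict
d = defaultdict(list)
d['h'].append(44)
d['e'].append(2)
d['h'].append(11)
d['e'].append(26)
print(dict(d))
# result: {'h': [44, 11], 'e': [2, 26]}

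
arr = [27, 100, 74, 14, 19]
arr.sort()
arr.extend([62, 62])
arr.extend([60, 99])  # [14, 19, 27, 74, 100, 62, 62, 60, 99]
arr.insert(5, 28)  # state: [14, 19, 27, 74, 100, 28, 62, 62, 60, 99]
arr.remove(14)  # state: [19, 27, 74, 100, 28, 62, 62, 60, 99]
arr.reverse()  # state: [99, 60, 62, 62, 28, 100, 74, 27, 19]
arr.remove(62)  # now [99, 60, 62, 28, 100, 74, 27, 19]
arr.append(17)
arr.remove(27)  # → [99, 60, 62, 28, 100, 74, 19, 17]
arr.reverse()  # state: [17, 19, 74, 100, 28, 62, 60, 99]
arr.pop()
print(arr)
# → [17, 19, 74, 100, 28, 62, 60]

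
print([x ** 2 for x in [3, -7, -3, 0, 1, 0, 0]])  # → [9, 49, 9, 0, 1, 0, 0]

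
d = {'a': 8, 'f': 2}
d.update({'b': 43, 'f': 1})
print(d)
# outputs {'a': 8, 'f': 1, 'b': 43}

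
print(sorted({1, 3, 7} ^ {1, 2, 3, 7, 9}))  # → [2, 9]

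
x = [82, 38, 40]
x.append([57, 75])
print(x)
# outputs [82, 38, 40, [57, 75]]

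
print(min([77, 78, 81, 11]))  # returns 11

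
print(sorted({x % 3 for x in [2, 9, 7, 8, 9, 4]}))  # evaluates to [0, 1, 2]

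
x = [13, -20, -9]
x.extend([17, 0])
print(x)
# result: [13, -20, -9, 17, 0]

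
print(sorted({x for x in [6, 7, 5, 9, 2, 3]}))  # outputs [2, 3, 5, 6, 7, 9]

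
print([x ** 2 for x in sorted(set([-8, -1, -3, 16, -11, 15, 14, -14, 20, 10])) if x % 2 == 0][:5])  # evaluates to [196, 64, 100, 196, 256]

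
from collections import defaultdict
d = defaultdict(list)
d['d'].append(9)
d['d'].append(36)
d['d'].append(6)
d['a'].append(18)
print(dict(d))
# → {'d': [9, 36, 6], 'a': [18]}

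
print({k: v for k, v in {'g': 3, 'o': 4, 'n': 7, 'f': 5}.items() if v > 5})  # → {'n': 7}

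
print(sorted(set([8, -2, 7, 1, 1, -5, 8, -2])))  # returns [-5, -2, 1, 7, 8]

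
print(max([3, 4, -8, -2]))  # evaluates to 4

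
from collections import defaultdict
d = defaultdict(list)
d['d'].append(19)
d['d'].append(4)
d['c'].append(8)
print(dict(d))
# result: {'d': [19, 4], 'c': [8]}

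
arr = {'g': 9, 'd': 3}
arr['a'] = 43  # {'g': 9, 'd': 3, 'a': 43}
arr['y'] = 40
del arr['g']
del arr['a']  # {'d': 3, 'y': 40}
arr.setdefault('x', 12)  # 12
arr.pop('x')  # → 12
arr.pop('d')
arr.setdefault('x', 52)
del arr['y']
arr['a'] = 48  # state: {'x': 52, 'a': 48}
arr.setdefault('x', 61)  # 52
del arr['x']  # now {'a': 48}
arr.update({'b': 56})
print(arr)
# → {'a': 48, 'b': 56}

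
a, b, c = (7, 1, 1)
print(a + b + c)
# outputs 9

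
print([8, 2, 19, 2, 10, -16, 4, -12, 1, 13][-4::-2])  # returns [4, 10, 19, 8]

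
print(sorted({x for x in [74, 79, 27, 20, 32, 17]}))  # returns [17, 20, 27, 32, 74, 79]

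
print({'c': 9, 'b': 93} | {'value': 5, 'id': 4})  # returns {'c': 9, 'b': 93, 'value': 5, 'id': 4}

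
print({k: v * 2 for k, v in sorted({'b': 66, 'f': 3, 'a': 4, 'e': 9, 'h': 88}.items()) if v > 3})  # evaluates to {'a': 8, 'b': 132, 'e': 18, 'h': 176}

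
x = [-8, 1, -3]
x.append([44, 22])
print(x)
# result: [-8, 1, -3, [44, 22]]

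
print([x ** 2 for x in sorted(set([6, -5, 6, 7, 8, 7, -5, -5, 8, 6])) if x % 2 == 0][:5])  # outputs [36, 64]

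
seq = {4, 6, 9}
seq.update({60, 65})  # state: {4, 6, 9, 60, 65}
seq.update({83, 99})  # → {4, 6, 9, 60, 65, 83, 99}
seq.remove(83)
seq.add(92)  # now {4, 6, 9, 60, 65, 92, 99}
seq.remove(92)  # {4, 6, 9, 60, 65, 99}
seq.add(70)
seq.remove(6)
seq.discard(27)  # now {4, 9, 60, 65, 70, 99}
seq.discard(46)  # {4, 9, 60, 65, 70, 99}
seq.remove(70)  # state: {4, 9, 60, 65, 99}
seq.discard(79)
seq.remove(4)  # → {9, 60, 65, 99}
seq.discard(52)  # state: {9, 60, 65, 99}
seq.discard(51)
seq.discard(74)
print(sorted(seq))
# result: [9, 60, 65, 99]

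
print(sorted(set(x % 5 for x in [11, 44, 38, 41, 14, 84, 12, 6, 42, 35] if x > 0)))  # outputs [0, 1, 2, 3, 4]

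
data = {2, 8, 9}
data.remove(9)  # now {2, 8}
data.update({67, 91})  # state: {2, 8, 67, 91}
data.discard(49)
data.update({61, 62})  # {2, 8, 61, 62, 67, 91}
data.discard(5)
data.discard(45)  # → {2, 8, 61, 62, 67, 91}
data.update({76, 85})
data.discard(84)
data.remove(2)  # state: {8, 61, 62, 67, 76, 85, 91}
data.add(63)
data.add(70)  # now {8, 61, 62, 63, 67, 70, 76, 85, 91}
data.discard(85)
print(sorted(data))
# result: [8, 61, 62, 63, 67, 70, 76, 91]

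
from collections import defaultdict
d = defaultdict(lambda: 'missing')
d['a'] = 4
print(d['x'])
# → missing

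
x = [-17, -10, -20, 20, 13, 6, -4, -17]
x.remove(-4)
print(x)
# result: [-17, -10, -20, 20, 13, 6, -17]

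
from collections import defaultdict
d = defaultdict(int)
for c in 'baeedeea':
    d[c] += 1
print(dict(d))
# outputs {'b': 1, 'a': 2, 'e': 4, 'd': 1}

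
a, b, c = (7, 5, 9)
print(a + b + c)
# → 21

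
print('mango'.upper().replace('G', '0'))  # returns MAN0O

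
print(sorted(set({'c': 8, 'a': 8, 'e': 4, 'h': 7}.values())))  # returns [4, 7, 8]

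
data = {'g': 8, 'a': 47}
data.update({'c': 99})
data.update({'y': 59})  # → {'g': 8, 'a': 47, 'c': 99, 'y': 59}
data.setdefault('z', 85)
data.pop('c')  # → 99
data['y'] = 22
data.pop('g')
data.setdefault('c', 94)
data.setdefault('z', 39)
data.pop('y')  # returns 22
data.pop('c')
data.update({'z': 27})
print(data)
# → {'a': 47, 'z': 27}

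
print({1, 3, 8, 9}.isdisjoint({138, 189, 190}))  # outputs True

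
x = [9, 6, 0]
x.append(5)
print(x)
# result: [9, 6, 0, 5]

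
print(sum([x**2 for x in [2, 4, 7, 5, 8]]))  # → 158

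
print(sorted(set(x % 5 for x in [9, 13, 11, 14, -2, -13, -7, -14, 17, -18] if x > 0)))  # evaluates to [1, 2, 3, 4]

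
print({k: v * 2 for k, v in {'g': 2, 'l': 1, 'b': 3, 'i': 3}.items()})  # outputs {'g': 4, 'l': 2, 'b': 6, 'i': 6}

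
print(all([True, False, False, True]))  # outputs False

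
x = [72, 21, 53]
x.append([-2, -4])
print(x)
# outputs [72, 21, 53, [-2, -4]]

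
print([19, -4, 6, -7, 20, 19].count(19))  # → 2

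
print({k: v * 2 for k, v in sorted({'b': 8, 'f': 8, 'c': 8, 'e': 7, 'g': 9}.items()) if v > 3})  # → {'b': 16, 'c': 16, 'e': 14, 'f': 16, 'g': 18}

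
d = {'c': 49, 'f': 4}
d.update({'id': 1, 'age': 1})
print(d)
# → {'c': 49, 'f': 4, 'id': 1, 'age': 1}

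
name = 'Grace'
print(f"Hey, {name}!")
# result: Hey, Grace!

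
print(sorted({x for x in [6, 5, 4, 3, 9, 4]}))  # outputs [3, 4, 5, 6, 9]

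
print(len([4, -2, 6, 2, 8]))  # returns 5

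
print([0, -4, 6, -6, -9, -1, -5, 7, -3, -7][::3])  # [0, -6, -5, -7]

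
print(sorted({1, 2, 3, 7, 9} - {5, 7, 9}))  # [1, 2, 3]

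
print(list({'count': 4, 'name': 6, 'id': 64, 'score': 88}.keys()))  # ['count', 'name', 'id', 'score']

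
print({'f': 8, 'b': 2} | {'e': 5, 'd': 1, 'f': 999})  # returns {'f': 999, 'b': 2, 'e': 5, 'd': 1}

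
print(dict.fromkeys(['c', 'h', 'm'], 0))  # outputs {'c': 0, 'h': 0, 'm': 0}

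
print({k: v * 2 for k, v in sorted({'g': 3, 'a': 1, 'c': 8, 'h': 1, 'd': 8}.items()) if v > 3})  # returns {'c': 16, 'd': 16}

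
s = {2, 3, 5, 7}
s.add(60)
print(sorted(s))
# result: [2, 3, 5, 7, 60]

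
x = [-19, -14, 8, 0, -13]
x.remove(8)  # [-19, -14, 0, -13]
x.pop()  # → -13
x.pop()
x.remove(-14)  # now [-19]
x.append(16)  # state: [-19, 16]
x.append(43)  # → [-19, 16, 43]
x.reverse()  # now [43, 16, -19]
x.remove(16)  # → [43, -19]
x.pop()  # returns -19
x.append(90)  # [43, 90]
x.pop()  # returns 90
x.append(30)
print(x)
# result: [43, 30]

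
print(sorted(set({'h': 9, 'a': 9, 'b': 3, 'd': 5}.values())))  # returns [3, 5, 9]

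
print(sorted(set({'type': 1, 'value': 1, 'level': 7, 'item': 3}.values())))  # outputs [1, 3, 7]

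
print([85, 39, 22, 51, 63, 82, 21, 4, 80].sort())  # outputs None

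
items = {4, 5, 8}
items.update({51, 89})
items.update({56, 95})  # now {4, 5, 8, 51, 56, 89, 95}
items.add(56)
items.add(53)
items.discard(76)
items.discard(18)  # {4, 5, 8, 51, 53, 56, 89, 95}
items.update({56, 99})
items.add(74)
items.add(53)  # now {4, 5, 8, 51, 53, 56, 74, 89, 95, 99}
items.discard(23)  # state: {4, 5, 8, 51, 53, 56, 74, 89, 95, 99}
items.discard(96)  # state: {4, 5, 8, 51, 53, 56, 74, 89, 95, 99}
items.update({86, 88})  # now {4, 5, 8, 51, 53, 56, 74, 86, 88, 89, 95, 99}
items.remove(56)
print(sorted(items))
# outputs [4, 5, 8, 51, 53, 74, 86, 88, 89, 95, 99]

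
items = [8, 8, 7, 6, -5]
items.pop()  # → -5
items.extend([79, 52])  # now [8, 8, 7, 6, 79, 52]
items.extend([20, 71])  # [8, 8, 7, 6, 79, 52, 20, 71]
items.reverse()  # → [71, 20, 52, 79, 6, 7, 8, 8]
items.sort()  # [6, 7, 8, 8, 20, 52, 71, 79]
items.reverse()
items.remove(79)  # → [71, 52, 20, 8, 8, 7, 6]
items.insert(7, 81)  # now [71, 52, 20, 8, 8, 7, 6, 81]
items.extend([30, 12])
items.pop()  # 12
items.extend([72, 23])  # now [71, 52, 20, 8, 8, 7, 6, 81, 30, 72, 23]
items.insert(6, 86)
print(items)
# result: [71, 52, 20, 8, 8, 7, 86, 6, 81, 30, 72, 23]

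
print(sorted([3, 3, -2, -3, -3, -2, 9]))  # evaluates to [-3, -3, -2, -2, 3, 3, 9]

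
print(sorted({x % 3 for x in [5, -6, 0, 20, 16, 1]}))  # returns [0, 1, 2]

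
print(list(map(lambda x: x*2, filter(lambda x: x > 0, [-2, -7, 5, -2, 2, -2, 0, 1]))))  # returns [10, 4, 2]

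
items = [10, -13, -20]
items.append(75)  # [10, -13, -20, 75]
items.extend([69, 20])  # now [10, -13, -20, 75, 69, 20]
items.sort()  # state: [-20, -13, 10, 20, 69, 75]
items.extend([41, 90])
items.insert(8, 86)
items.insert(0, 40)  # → [40, -20, -13, 10, 20, 69, 75, 41, 90, 86]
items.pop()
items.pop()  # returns 90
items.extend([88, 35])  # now [40, -20, -13, 10, 20, 69, 75, 41, 88, 35]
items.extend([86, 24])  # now [40, -20, -13, 10, 20, 69, 75, 41, 88, 35, 86, 24]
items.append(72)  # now [40, -20, -13, 10, 20, 69, 75, 41, 88, 35, 86, 24, 72]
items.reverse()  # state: [72, 24, 86, 35, 88, 41, 75, 69, 20, 10, -13, -20, 40]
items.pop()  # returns 40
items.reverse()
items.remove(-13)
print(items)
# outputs [-20, 10, 20, 69, 75, 41, 88, 35, 86, 24, 72]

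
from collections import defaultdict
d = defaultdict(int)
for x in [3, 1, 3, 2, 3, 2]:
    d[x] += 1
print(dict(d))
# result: {3: 3, 1: 1, 2: 2}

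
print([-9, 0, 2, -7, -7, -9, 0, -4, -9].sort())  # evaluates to None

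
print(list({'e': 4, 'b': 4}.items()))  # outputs [('e', 4), ('b', 4)]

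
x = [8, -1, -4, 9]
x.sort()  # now [-4, -1, 8, 9]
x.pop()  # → 9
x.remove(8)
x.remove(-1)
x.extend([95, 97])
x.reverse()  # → [97, 95, -4]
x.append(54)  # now [97, 95, -4, 54]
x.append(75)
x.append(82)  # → [97, 95, -4, 54, 75, 82]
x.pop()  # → 82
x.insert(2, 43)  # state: [97, 95, 43, -4, 54, 75]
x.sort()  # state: [-4, 43, 54, 75, 95, 97]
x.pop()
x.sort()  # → [-4, 43, 54, 75, 95]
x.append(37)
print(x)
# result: [-4, 43, 54, 75, 95, 37]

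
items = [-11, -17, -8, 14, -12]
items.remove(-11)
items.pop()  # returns -12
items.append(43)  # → [-17, -8, 14, 43]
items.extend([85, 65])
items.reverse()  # [65, 85, 43, 14, -8, -17]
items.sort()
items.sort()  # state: [-17, -8, 14, 43, 65, 85]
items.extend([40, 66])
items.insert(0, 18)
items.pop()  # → 66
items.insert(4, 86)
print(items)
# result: [18, -17, -8, 14, 86, 43, 65, 85, 40]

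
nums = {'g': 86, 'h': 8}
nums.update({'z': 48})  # {'g': 86, 'h': 8, 'z': 48}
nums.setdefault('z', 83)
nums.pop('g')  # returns 86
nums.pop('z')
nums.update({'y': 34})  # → {'h': 8, 'y': 34}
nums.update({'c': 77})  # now {'h': 8, 'y': 34, 'c': 77}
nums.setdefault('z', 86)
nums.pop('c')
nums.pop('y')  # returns 34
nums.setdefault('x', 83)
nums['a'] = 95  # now {'h': 8, 'z': 86, 'x': 83, 'a': 95}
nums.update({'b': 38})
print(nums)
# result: {'h': 8, 'z': 86, 'x': 83, 'a': 95, 'b': 38}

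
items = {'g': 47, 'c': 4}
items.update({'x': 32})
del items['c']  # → {'g': 47, 'x': 32}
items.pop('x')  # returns 32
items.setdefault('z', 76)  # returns 76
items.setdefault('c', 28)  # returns 28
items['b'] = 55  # {'g': 47, 'z': 76, 'c': 28, 'b': 55}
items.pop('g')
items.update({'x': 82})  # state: {'z': 76, 'c': 28, 'b': 55, 'x': 82}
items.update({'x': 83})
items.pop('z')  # 76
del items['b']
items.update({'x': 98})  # {'c': 28, 'x': 98}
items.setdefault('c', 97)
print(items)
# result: {'c': 28, 'x': 98}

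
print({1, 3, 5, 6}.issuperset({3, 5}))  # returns True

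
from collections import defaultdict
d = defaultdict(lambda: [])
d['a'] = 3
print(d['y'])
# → []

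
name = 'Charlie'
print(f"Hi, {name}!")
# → Hi, Charlie!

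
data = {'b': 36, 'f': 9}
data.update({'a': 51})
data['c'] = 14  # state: {'b': 36, 'f': 9, 'a': 51, 'c': 14}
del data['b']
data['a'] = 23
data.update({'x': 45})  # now {'f': 9, 'a': 23, 'c': 14, 'x': 45}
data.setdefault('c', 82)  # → 14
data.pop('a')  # 23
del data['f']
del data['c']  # {'x': 45}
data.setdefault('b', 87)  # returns 87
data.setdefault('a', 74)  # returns 74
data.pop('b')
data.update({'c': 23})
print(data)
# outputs {'x': 45, 'a': 74, 'c': 23}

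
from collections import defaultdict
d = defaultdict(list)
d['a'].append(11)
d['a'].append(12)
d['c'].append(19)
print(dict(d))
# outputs {'a': [11, 12], 'c': [19]}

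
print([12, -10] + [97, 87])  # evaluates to [12, -10, 97, 87]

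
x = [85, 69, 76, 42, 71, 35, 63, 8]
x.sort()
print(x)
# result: [8, 35, 42, 63, 69, 71, 76, 85]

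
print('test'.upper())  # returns TEST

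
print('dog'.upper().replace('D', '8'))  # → 8OG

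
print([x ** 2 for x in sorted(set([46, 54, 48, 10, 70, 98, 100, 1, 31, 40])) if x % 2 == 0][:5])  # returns [100, 1600, 2116, 2304, 2916]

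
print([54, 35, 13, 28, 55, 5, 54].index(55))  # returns 4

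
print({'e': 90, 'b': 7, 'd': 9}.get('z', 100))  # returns 100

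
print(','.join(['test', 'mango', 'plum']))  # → test,mango,plum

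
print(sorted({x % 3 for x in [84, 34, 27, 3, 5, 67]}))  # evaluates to [0, 1, 2]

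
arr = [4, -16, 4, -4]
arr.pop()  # -4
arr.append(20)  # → [4, -16, 4, 20]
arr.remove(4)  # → [-16, 4, 20]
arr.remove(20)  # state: [-16, 4]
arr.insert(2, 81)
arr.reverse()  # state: [81, 4, -16]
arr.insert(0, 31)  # [31, 81, 4, -16]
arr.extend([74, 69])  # [31, 81, 4, -16, 74, 69]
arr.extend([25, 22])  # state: [31, 81, 4, -16, 74, 69, 25, 22]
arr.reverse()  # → [22, 25, 69, 74, -16, 4, 81, 31]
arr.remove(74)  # [22, 25, 69, -16, 4, 81, 31]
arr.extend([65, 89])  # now [22, 25, 69, -16, 4, 81, 31, 65, 89]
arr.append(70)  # [22, 25, 69, -16, 4, 81, 31, 65, 89, 70]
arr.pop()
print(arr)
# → [22, 25, 69, -16, 4, 81, 31, 65, 89]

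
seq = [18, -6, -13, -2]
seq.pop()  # -2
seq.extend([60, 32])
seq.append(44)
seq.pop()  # 44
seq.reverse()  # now [32, 60, -13, -6, 18]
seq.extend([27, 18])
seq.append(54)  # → [32, 60, -13, -6, 18, 27, 18, 54]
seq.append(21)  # [32, 60, -13, -6, 18, 27, 18, 54, 21]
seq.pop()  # 21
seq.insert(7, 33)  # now [32, 60, -13, -6, 18, 27, 18, 33, 54]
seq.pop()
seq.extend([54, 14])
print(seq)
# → [32, 60, -13, -6, 18, 27, 18, 33, 54, 14]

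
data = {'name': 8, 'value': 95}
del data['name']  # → {'value': 95}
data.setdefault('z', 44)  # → 44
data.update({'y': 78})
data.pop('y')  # 78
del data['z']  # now {'value': 95}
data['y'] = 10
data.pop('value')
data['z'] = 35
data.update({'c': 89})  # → {'y': 10, 'z': 35, 'c': 89}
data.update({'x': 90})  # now {'y': 10, 'z': 35, 'c': 89, 'x': 90}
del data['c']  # {'y': 10, 'z': 35, 'x': 90}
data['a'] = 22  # {'y': 10, 'z': 35, 'x': 90, 'a': 22}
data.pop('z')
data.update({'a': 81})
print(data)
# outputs {'y': 10, 'x': 90, 'a': 81}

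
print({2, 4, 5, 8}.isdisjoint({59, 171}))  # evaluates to True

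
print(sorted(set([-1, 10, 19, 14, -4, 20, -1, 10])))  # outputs [-4, -1, 10, 14, 19, 20]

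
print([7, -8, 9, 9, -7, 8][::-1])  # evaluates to [8, -7, 9, 9, -8, 7]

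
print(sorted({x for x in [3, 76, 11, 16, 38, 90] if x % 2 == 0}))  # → [16, 38, 76, 90]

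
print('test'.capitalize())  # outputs Test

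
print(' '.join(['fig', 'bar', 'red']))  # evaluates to fig bar red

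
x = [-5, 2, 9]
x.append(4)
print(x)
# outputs [-5, 2, 9, 4]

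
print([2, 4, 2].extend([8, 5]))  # None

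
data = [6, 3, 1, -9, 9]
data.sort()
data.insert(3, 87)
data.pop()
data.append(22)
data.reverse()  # [22, 6, 87, 3, 1, -9]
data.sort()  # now [-9, 1, 3, 6, 22, 87]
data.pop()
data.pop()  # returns 22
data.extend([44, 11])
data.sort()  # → [-9, 1, 3, 6, 11, 44]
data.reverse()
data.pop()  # -9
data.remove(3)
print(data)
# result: [44, 11, 6, 1]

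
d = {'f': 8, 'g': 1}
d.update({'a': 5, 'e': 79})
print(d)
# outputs {'f': 8, 'g': 1, 'a': 5, 'e': 79}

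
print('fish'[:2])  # fi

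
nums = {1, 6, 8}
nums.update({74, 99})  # {1, 6, 8, 74, 99}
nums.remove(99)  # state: {1, 6, 8, 74}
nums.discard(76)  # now {1, 6, 8, 74}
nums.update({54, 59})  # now {1, 6, 8, 54, 59, 74}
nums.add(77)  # {1, 6, 8, 54, 59, 74, 77}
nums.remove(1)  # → {6, 8, 54, 59, 74, 77}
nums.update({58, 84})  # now {6, 8, 54, 58, 59, 74, 77, 84}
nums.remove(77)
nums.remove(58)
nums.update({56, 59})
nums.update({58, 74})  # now {6, 8, 54, 56, 58, 59, 74, 84}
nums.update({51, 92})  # {6, 8, 51, 54, 56, 58, 59, 74, 84, 92}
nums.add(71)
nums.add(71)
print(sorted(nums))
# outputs [6, 8, 51, 54, 56, 58, 59, 71, 74, 84, 92]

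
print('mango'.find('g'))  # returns 3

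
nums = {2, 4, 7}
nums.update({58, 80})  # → {2, 4, 7, 58, 80}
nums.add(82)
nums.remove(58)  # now {2, 4, 7, 80, 82}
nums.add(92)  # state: {2, 4, 7, 80, 82, 92}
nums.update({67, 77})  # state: {2, 4, 7, 67, 77, 80, 82, 92}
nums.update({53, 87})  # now {2, 4, 7, 53, 67, 77, 80, 82, 87, 92}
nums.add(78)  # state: {2, 4, 7, 53, 67, 77, 78, 80, 82, 87, 92}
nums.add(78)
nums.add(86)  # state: {2, 4, 7, 53, 67, 77, 78, 80, 82, 86, 87, 92}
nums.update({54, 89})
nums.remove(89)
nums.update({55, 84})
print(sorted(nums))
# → [2, 4, 7, 53, 54, 55, 67, 77, 78, 80, 82, 84, 86, 87, 92]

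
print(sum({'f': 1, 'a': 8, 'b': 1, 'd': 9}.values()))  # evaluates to 19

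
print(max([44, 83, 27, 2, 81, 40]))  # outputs 83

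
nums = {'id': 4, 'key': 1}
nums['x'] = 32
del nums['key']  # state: {'id': 4, 'x': 32}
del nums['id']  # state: {'x': 32}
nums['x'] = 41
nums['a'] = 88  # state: {'x': 41, 'a': 88}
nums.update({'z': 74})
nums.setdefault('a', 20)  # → 88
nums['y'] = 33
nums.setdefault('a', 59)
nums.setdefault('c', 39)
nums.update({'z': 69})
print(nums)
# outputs {'x': 41, 'a': 88, 'z': 69, 'y': 33, 'c': 39}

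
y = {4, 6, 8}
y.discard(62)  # {4, 6, 8}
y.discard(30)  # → {4, 6, 8}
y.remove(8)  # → {4, 6}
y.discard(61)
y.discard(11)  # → {4, 6}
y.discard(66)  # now {4, 6}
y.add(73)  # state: {4, 6, 73}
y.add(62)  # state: {4, 6, 62, 73}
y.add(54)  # {4, 6, 54, 62, 73}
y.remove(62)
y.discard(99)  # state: {4, 6, 54, 73}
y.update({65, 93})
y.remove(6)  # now {4, 54, 65, 73, 93}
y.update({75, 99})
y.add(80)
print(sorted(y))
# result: [4, 54, 65, 73, 75, 80, 93, 99]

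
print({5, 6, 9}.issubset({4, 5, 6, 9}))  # True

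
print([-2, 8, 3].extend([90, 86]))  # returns None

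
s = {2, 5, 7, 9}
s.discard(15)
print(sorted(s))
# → [2, 5, 7, 9]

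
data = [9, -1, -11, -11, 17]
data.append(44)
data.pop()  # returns 44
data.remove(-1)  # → [9, -11, -11, 17]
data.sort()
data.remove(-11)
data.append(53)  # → [-11, 9, 17, 53]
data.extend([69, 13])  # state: [-11, 9, 17, 53, 69, 13]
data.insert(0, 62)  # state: [62, -11, 9, 17, 53, 69, 13]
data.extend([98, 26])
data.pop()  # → 26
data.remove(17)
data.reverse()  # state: [98, 13, 69, 53, 9, -11, 62]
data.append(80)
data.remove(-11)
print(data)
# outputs [98, 13, 69, 53, 9, 62, 80]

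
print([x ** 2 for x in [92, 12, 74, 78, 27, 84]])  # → [8464, 144, 5476, 6084, 729, 7056]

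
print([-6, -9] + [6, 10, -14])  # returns [-6, -9, 6, 10, -14]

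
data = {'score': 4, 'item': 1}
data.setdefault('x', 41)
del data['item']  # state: {'score': 4, 'x': 41}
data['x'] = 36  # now {'score': 4, 'x': 36}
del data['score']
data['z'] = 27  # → {'x': 36, 'z': 27}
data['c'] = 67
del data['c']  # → {'x': 36, 'z': 27}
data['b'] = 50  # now {'x': 36, 'z': 27, 'b': 50}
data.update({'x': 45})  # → {'x': 45, 'z': 27, 'b': 50}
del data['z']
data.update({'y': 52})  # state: {'x': 45, 'b': 50, 'y': 52}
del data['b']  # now {'x': 45, 'y': 52}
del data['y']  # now {'x': 45}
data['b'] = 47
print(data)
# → {'x': 45, 'b': 47}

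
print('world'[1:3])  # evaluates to or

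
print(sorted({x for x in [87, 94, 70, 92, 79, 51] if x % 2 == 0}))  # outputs [70, 92, 94]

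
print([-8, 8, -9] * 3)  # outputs [-8, 8, -9, -8, 8, -9, -8, 8, -9]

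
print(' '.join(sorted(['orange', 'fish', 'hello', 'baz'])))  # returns baz fish hello orange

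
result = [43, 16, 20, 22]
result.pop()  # 22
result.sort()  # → [16, 20, 43]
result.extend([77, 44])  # [16, 20, 43, 77, 44]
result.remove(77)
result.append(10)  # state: [16, 20, 43, 44, 10]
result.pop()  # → 10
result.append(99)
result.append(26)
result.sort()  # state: [16, 20, 26, 43, 44, 99]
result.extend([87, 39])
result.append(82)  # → [16, 20, 26, 43, 44, 99, 87, 39, 82]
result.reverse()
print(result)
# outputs [82, 39, 87, 99, 44, 43, 26, 20, 16]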